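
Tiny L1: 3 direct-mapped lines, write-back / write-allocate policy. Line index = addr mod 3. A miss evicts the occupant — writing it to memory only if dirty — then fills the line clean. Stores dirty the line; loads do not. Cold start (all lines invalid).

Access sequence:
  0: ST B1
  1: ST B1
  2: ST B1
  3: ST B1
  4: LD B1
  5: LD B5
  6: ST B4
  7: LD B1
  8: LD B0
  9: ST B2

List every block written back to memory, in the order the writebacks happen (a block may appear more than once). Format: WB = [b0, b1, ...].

WB = [1, 4]

0: W B1 → L1 miss [D]
1: W B1 → L1 hit [D]
2: W B1 → L1 hit [D]
3: W B1 → L1 hit [D]
4: R B1 → L1 hit [D]
5: R B5 → L2 miss [-]
6: W B4 → L1 miss wb→B1 [D]
7: R B1 → L1 miss wb→B4 [-]
8: R B0 → L0 miss [-]
9: W B2 → L2 miss [D]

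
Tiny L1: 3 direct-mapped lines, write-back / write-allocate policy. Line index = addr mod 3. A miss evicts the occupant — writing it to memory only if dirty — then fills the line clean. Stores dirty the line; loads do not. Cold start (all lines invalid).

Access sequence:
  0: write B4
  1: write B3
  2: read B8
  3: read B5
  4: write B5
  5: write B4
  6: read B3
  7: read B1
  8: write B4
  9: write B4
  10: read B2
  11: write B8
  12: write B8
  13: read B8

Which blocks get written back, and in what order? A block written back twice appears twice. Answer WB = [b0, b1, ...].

  0 | W B4 → L1 miss [D]
  1 | W B3 → L0 miss [D]
  2 | R B8 → L2 miss [-]
  3 | R B5 → L2 miss [-]
  4 | W B5 → L2 hit [D]
  5 | W B4 → L1 hit [D]
  6 | R B3 → L0 hit [D]
  7 | R B1 → L1 miss wb→B4 [-]
  8 | W B4 → L1 miss [D]
  9 | W B4 → L1 hit [D]
  10 | R B2 → L2 miss wb→B5 [-]
  11 | W B8 → L2 miss [D]
  12 | W B8 → L2 hit [D]
  13 | R B8 → L2 hit [D]

WB = [4, 5]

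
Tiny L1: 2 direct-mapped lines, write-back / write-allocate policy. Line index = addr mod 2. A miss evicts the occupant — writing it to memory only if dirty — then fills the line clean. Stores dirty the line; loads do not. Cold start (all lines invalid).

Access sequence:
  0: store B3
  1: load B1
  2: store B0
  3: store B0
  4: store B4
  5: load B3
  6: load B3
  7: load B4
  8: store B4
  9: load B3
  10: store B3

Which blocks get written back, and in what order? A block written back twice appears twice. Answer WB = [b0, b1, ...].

0: W B3 -> L1 miss  d=D]
1: R B1 -> L1 miss wb->B3  d=-]
2: W B0 -> L0 miss  d=D]
3: W B0 -> L0 hit  d=D]
4: W B4 -> L0 miss wb->B0  d=D]
5: R B3 -> L1 miss  d=-]
6: R B3 -> L1 hit  d=-]
7: R B4 -> L0 hit  d=D]
8: W B4 -> L0 hit  d=D]
9: R B3 -> L1 hit  d=-]
10: W B3 -> L1 hit  d=D]

WB = [3, 0]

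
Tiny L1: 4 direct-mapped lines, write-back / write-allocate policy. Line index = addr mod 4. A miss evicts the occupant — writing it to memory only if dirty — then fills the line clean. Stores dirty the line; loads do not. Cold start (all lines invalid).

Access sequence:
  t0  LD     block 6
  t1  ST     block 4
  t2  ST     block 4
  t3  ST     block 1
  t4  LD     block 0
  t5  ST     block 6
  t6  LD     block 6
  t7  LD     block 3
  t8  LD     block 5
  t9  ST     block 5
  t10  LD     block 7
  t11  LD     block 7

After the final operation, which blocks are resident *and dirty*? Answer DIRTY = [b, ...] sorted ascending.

  0 | R B6 → L2 miss [-]
  1 | W B4 → L0 miss [D]
  2 | W B4 → L0 hit [D]
  3 | W B1 → L1 miss [D]
  4 | R B0 → L0 miss wb→B4 [-]
  5 | W B6 → L2 hit [D]
  6 | R B6 → L2 hit [D]
  7 | R B3 → L3 miss [-]
  8 | R B5 → L1 miss wb→B1 [-]
  9 | W B5 → L1 hit [D]
  10 | R B7 → L3 miss [-]
  11 | R B7 → L3 hit [-]

DIRTY = [5, 6]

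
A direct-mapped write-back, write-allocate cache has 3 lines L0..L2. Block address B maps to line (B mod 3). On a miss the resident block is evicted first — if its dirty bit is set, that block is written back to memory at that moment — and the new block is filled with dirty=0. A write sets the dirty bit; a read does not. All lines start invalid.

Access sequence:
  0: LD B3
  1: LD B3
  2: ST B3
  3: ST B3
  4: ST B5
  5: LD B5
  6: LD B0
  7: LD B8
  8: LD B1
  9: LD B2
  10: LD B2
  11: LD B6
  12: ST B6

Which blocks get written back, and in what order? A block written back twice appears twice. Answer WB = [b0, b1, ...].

WB = [3, 5]

  0 | R B3 → L0 miss [-]
  1 | R B3 → L0 hit [-]
  2 | W B3 → L0 hit [D]
  3 | W B3 → L0 hit [D]
  4 | W B5 → L2 miss [D]
  5 | R B5 → L2 hit [D]
  6 | R B0 → L0 miss wb→B3 [-]
  7 | R B8 → L2 miss wb→B5 [-]
  8 | R B1 → L1 miss [-]
  9 | R B2 → L2 miss [-]
  10 | R B2 → L2 hit [-]
  11 | R B6 → L0 miss [-]
  12 | W B6 → L0 hit [D]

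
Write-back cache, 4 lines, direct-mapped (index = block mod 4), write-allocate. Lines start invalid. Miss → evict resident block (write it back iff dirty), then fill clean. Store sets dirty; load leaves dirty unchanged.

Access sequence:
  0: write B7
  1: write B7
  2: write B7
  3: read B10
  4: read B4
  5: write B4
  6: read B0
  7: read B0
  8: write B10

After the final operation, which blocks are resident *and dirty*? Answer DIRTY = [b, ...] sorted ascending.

DIRTY = [7, 10]

  0 | W B7 → L3 miss [D]
  1 | W B7 → L3 hit [D]
  2 | W B7 → L3 hit [D]
  3 | R B10 → L2 miss [-]
  4 | R B4 → L0 miss [-]
  5 | W B4 → L0 hit [D]
  6 | R B0 → L0 miss wb→B4 [-]
  7 | R B0 → L0 hit [-]
  8 | W B10 → L2 hit [D]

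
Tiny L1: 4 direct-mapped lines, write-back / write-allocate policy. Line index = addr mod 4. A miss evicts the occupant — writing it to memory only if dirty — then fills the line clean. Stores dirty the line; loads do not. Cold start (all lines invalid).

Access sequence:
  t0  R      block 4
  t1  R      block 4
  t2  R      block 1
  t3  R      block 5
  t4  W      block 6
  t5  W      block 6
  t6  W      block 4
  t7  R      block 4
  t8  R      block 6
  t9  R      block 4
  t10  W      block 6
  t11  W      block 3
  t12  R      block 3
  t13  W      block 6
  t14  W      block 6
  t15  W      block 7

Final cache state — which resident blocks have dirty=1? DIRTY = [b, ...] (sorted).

DIRTY = [4, 6, 7]

0: R B4 → L0 miss [-]
1: R B4 → L0 hit [-]
2: R B1 → L1 miss [-]
3: R B5 → L1 miss [-]
4: W B6 → L2 miss [D]
5: W B6 → L2 hit [D]
6: W B4 → L0 hit [D]
7: R B4 → L0 hit [D]
8: R B6 → L2 hit [D]
9: R B4 → L0 hit [D]
10: W B6 → L2 hit [D]
11: W B3 → L3 miss [D]
12: R B3 → L3 hit [D]
13: W B6 → L2 hit [D]
14: W B6 → L2 hit [D]
15: W B7 → L3 miss wb→B3 [D]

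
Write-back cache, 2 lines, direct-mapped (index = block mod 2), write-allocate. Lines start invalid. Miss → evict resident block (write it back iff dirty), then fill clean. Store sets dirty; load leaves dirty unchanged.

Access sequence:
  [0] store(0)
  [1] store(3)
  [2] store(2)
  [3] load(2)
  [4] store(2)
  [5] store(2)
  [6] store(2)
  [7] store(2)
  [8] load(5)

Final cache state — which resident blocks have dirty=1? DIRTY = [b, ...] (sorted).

DIRTY = [2]

0: W B0 → L0 miss [D]
1: W B3 → L1 miss [D]
2: W B2 → L0 miss wb→B0 [D]
3: R B2 → L0 hit [D]
4: W B2 → L0 hit [D]
5: W B2 → L0 hit [D]
6: W B2 → L0 hit [D]
7: W B2 → L0 hit [D]
8: R B5 → L1 miss wb→B3 [-]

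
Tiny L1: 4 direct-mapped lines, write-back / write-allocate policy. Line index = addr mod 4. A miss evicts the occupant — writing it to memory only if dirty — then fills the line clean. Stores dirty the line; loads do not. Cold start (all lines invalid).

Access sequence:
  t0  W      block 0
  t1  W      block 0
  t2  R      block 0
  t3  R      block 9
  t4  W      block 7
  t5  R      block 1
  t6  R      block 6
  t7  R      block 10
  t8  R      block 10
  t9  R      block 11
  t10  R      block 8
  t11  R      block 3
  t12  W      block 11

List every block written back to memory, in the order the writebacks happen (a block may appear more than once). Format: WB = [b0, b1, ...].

WB = [7, 0]

0: W B0 → L0 miss [D]
1: W B0 → L0 hit [D]
2: R B0 → L0 hit [D]
3: R B9 → L1 miss [-]
4: W B7 → L3 miss [D]
5: R B1 → L1 miss [-]
6: R B6 → L2 miss [-]
7: R B10 → L2 miss [-]
8: R B10 → L2 hit [-]
9: R B11 → L3 miss wb→B7 [-]
10: R B8 → L0 miss wb→B0 [-]
11: R B3 → L3 miss [-]
12: W B11 → L3 miss [D]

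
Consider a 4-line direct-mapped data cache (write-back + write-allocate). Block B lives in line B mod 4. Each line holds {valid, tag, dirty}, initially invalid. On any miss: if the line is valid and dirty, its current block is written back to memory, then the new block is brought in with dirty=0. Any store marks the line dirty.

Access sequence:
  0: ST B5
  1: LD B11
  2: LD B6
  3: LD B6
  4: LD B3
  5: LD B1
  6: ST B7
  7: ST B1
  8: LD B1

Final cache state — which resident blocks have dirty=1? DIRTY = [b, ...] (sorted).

DIRTY = [1, 7]

0: W B5 -> L1 miss  d=D]
1: R B11 -> L3 miss  d=-]
2: R B6 -> L2 miss  d=-]
3: R B6 -> L2 hit  d=-]
4: R B3 -> L3 miss  d=-]
5: R B1 -> L1 miss wb->B5  d=-]
6: W B7 -> L3 miss  d=D]
7: W B1 -> L1 hit  d=D]
8: R B1 -> L1 hit  d=D]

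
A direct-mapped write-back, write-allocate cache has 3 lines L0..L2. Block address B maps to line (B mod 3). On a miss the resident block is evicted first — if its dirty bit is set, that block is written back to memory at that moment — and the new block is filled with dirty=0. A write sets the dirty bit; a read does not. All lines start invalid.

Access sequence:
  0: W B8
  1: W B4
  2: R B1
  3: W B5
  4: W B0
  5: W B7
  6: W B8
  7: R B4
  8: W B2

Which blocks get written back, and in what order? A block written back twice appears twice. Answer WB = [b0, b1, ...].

  0 | W B8 → L2 miss [D]
  1 | W B4 → L1 miss [D]
  2 | R B1 → L1 miss wb→B4 [-]
  3 | W B5 → L2 miss wb→B8 [D]
  4 | W B0 → L0 miss [D]
  5 | W B7 → L1 miss [D]
  6 | W B8 → L2 miss wb→B5 [D]
  7 | R B4 → L1 miss wb→B7 [-]
  8 | W B2 → L2 miss wb→B8 [D]

WB = [4, 8, 5, 7, 8]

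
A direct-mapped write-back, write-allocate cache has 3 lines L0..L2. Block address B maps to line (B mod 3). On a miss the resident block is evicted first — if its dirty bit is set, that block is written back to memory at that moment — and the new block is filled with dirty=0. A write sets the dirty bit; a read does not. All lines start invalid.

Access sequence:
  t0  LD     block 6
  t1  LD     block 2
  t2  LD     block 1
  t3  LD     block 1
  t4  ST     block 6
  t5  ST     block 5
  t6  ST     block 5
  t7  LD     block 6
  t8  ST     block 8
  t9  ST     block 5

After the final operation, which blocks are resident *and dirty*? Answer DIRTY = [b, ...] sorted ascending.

DIRTY = [5, 6]

0: R B6 → L0 miss [-]
1: R B2 → L2 miss [-]
2: R B1 → L1 miss [-]
3: R B1 → L1 hit [-]
4: W B6 → L0 hit [D]
5: W B5 → L2 miss [D]
6: W B5 → L2 hit [D]
7: R B6 → L0 hit [D]
8: W B8 → L2 miss wb→B5 [D]
9: W B5 → L2 miss wb→B8 [D]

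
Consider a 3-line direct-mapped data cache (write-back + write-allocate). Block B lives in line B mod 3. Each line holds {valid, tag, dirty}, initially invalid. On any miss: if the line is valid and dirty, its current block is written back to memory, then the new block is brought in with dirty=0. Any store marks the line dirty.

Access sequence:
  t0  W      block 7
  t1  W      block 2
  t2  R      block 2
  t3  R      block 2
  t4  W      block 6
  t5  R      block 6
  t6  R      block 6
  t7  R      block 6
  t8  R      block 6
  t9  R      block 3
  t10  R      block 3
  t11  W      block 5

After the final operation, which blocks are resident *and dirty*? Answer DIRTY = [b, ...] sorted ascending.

  0 | W B7 → L1 miss [D]
  1 | W B2 → L2 miss [D]
  2 | R B2 → L2 hit [D]
  3 | R B2 → L2 hit [D]
  4 | W B6 → L0 miss [D]
  5 | R B6 → L0 hit [D]
  6 | R B6 → L0 hit [D]
  7 | R B6 → L0 hit [D]
  8 | R B6 → L0 hit [D]
  9 | R B3 → L0 miss wb→B6 [-]
  10 | R B3 → L0 hit [-]
  11 | W B5 → L2 miss wb→B2 [D]

DIRTY = [5, 7]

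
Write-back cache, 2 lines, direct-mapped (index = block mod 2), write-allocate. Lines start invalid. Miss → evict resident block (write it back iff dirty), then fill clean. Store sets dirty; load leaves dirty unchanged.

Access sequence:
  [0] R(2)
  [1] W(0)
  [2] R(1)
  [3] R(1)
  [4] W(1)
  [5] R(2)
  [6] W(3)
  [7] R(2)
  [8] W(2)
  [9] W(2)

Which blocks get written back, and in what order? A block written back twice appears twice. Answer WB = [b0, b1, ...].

WB = [0, 1]

0: R B2 -> L0 miss  d=-]
1: W B0 -> L0 miss  d=D]
2: R B1 -> L1 miss  d=-]
3: R B1 -> L1 hit  d=-]
4: W B1 -> L1 hit  d=D]
5: R B2 -> L0 miss wb->B0  d=-]
6: W B3 -> L1 miss wb->B1  d=D]
7: R B2 -> L0 hit  d=-]
8: W B2 -> L0 hit  d=D]
9: W B2 -> L0 hit  d=D]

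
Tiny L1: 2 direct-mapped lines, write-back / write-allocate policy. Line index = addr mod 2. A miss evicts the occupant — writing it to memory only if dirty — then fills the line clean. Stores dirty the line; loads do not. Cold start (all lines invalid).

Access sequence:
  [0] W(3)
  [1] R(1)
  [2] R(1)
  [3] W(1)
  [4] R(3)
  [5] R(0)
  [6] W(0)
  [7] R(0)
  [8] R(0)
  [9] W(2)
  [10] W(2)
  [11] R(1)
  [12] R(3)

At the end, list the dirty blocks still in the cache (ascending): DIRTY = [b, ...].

DIRTY = [2]

0: W B3 -> L1 miss  d=D]
1: R B1 -> L1 miss wb->B3  d=-]
2: R B1 -> L1 hit  d=-]
3: W B1 -> L1 hit  d=D]
4: R B3 -> L1 miss wb->B1  d=-]
5: R B0 -> L0 miss  d=-]
6: W B0 -> L0 hit  d=D]
7: R B0 -> L0 hit  d=D]
8: R B0 -> L0 hit  d=D]
9: W B2 -> L0 miss wb->B0  d=D]
10: W B2 -> L0 hit  d=D]
11: R B1 -> L1 miss  d=-]
12: R B3 -> L1 miss  d=-]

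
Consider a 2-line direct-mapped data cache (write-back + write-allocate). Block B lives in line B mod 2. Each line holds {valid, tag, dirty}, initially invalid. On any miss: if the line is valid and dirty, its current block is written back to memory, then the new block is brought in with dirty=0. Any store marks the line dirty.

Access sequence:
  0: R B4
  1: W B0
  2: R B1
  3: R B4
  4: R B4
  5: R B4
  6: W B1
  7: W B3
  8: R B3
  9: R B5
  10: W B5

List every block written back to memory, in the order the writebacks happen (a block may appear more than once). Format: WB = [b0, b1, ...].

WB = [0, 1, 3]

0: R B4 -> L0 miss  d=-]
1: W B0 -> L0 miss  d=D]
2: R B1 -> L1 miss  d=-]
3: R B4 -> L0 miss wb->B0  d=-]
4: R B4 -> L0 hit  d=-]
5: R B4 -> L0 hit  d=-]
6: W B1 -> L1 hit  d=D]
7: W B3 -> L1 miss wb->B1  d=D]
8: R B3 -> L1 hit  d=D]
9: R B5 -> L1 miss wb->B3  d=-]
10: W B5 -> L1 hit  d=D]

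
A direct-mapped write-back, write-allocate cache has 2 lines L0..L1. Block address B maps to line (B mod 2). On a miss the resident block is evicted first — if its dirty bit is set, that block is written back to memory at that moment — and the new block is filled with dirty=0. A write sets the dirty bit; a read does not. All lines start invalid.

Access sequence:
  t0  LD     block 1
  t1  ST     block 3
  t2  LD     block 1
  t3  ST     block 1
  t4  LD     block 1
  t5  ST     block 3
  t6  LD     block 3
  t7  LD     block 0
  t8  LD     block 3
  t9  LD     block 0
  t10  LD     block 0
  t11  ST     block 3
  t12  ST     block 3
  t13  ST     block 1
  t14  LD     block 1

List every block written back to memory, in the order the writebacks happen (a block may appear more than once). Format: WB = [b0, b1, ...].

WB = [3, 1, 3]

0: R B1 → L1 miss [-]
1: W B3 → L1 miss [D]
2: R B1 → L1 miss wb→B3 [-]
3: W B1 → L1 hit [D]
4: R B1 → L1 hit [D]
5: W B3 → L1 miss wb→B1 [D]
6: R B3 → L1 hit [D]
7: R B0 → L0 miss [-]
8: R B3 → L1 hit [D]
9: R B0 → L0 hit [-]
10: R B0 → L0 hit [-]
11: W B3 → L1 hit [D]
12: W B3 → L1 hit [D]
13: W B1 → L1 miss wb→B3 [D]
14: R B1 → L1 hit [D]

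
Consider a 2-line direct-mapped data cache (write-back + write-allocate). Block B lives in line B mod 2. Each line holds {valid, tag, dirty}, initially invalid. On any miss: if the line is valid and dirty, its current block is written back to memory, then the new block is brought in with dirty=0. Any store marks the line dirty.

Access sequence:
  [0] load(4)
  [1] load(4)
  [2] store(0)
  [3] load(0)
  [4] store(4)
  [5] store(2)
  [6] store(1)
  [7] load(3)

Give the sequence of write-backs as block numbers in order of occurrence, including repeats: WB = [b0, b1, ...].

  0 | R B4 → L0 miss [-]
  1 | R B4 → L0 hit [-]
  2 | W B0 → L0 miss [D]
  3 | R B0 → L0 hit [D]
  4 | W B4 → L0 miss wb→B0 [D]
  5 | W B2 → L0 miss wb→B4 [D]
  6 | W B1 → L1 miss [D]
  7 | R B3 → L1 miss wb→B1 [-]

WB = [0, 4, 1]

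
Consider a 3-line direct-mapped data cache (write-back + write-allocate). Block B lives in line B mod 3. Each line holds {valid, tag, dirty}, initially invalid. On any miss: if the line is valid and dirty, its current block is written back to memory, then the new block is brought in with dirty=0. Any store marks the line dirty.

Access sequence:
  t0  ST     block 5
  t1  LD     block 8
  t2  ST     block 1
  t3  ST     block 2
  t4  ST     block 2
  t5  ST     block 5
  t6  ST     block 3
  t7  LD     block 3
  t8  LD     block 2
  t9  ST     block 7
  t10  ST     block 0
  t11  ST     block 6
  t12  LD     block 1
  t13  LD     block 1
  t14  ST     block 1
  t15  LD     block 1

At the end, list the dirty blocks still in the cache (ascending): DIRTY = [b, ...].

0: W B5 → L2 miss [D]
1: R B8 → L2 miss wb→B5 [-]
2: W B1 → L1 miss [D]
3: W B2 → L2 miss [D]
4: W B2 → L2 hit [D]
5: W B5 → L2 miss wb→B2 [D]
6: W B3 → L0 miss [D]
7: R B3 → L0 hit [D]
8: R B2 → L2 miss wb→B5 [-]
9: W B7 → L1 miss wb→B1 [D]
10: W B0 → L0 miss wb→B3 [D]
11: W B6 → L0 miss wb→B0 [D]
12: R B1 → L1 miss wb→B7 [-]
13: R B1 → L1 hit [-]
14: W B1 → L1 hit [D]
15: R B1 → L1 hit [D]

DIRTY = [1, 6]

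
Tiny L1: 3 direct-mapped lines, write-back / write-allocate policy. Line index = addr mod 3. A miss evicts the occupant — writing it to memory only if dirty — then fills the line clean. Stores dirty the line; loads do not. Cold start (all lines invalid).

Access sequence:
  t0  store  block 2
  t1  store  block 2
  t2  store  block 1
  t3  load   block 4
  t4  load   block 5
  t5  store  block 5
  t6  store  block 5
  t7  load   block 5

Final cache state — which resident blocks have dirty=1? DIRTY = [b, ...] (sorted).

0: W B2 -> L2 miss  d=D]
1: W B2 -> L2 hit  d=D]
2: W B1 -> L1 miss  d=D]
3: R B4 -> L1 miss wb->B1  d=-]
4: R B5 -> L2 miss wb->B2  d=-]
5: W B5 -> L2 hit  d=D]
6: W B5 -> L2 hit  d=D]
7: R B5 -> L2 hit  d=D]

DIRTY = [5]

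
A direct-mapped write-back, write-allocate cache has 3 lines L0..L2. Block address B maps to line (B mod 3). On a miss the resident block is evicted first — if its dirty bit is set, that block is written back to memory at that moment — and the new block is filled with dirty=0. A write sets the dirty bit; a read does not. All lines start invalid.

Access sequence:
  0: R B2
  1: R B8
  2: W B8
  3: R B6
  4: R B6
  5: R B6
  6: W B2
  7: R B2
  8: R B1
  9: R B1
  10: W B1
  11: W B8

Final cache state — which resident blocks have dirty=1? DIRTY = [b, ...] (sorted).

DIRTY = [1, 8]

0: R B2 → L2 miss [-]
1: R B8 → L2 miss [-]
2: W B8 → L2 hit [D]
3: R B6 → L0 miss [-]
4: R B6 → L0 hit [-]
5: R B6 → L0 hit [-]
6: W B2 → L2 miss wb→B8 [D]
7: R B2 → L2 hit [D]
8: R B1 → L1 miss [-]
9: R B1 → L1 hit [-]
10: W B1 → L1 hit [D]
11: W B8 → L2 miss wb→B2 [D]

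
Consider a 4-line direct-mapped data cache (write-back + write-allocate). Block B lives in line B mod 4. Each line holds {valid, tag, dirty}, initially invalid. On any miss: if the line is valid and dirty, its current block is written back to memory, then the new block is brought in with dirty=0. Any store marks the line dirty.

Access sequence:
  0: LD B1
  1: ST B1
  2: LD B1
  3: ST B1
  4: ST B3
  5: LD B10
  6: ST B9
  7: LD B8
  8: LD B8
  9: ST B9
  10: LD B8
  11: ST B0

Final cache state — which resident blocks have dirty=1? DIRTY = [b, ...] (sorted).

0: R B1 → L1 miss [-]
1: W B1 → L1 hit [D]
2: R B1 → L1 hit [D]
3: W B1 → L1 hit [D]
4: W B3 → L3 miss [D]
5: R B10 → L2 miss [-]
6: W B9 → L1 miss wb→B1 [D]
7: R B8 → L0 miss [-]
8: R B8 → L0 hit [-]
9: W B9 → L1 hit [D]
10: R B8 → L0 hit [-]
11: W B0 → L0 miss [D]

DIRTY = [0, 3, 9]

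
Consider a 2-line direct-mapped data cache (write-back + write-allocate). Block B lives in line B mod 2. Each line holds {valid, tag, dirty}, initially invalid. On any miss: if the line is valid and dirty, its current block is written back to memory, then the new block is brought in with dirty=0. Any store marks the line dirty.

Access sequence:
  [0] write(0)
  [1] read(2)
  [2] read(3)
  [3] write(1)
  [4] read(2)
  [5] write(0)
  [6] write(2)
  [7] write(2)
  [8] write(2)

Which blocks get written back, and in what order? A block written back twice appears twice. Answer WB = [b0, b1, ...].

  0 | W B0 → L0 miss [D]
  1 | R B2 → L0 miss wb→B0 [-]
  2 | R B3 → L1 miss [-]
  3 | W B1 → L1 miss [D]
  4 | R B2 → L0 hit [-]
  5 | W B0 → L0 miss [D]
  6 | W B2 → L0 miss wb→B0 [D]
  7 | W B2 → L0 hit [D]
  8 | W B2 → L0 hit [D]

WB = [0, 0]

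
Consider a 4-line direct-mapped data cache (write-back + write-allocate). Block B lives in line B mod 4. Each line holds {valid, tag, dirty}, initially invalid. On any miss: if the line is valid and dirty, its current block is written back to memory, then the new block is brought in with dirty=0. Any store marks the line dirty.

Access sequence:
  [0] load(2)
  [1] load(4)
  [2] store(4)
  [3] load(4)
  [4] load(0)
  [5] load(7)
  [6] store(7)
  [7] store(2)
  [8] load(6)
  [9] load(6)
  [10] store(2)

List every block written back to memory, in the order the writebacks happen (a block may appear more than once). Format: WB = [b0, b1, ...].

WB = [4, 2]

  0 | R B2 → L2 miss [-]
  1 | R B4 → L0 miss [-]
  2 | W B4 → L0 hit [D]
  3 | R B4 → L0 hit [D]
  4 | R B0 → L0 miss wb→B4 [-]
  5 | R B7 → L3 miss [-]
  6 | W B7 → L3 hit [D]
  7 | W B2 → L2 hit [D]
  8 | R B6 → L2 miss wb→B2 [-]
  9 | R B6 → L2 hit [-]
  10 | W B2 → L2 miss [D]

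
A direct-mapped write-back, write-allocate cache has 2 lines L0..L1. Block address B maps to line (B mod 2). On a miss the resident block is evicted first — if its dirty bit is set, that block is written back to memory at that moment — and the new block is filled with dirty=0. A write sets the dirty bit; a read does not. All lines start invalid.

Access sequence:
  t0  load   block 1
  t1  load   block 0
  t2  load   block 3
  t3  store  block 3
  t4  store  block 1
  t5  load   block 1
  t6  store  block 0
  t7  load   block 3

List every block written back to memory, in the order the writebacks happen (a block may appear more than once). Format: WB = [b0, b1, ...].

0: R B1 → L1 miss [-]
1: R B0 → L0 miss [-]
2: R B3 → L1 miss [-]
3: W B3 → L1 hit [D]
4: W B1 → L1 miss wb→B3 [D]
5: R B1 → L1 hit [D]
6: W B0 → L0 hit [D]
7: R B3 → L1 miss wb→B1 [-]

WB = [3, 1]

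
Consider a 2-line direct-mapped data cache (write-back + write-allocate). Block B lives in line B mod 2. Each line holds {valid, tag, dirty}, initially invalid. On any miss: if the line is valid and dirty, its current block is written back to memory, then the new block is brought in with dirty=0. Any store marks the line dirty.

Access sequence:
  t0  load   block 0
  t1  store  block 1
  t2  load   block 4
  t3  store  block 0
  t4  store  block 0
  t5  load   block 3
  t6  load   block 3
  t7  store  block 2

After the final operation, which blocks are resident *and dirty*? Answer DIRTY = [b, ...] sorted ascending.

DIRTY = [2]

0: R B0 → L0 miss [-]
1: W B1 → L1 miss [D]
2: R B4 → L0 miss [-]
3: W B0 → L0 miss [D]
4: W B0 → L0 hit [D]
5: R B3 → L1 miss wb→B1 [-]
6: R B3 → L1 hit [-]
7: W B2 → L0 miss wb→B0 [D]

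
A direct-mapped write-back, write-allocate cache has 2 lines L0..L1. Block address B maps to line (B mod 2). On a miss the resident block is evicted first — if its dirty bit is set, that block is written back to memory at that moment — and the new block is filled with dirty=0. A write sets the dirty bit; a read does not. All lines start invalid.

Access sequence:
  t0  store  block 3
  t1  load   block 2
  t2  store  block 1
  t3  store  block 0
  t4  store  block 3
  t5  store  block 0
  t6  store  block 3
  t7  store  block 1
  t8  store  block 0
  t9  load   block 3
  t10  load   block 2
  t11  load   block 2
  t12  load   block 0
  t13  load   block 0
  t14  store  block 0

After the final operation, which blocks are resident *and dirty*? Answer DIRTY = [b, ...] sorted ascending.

DIRTY = [0]

0: W B3 -> L1 miss  d=D]
1: R B2 -> L0 miss  d=-]
2: W B1 -> L1 miss wb->B3  d=D]
3: W B0 -> L0 miss  d=D]
4: W B3 -> L1 miss wb->B1  d=D]
5: W B0 -> L0 hit  d=D]
6: W B3 -> L1 hit  d=D]
7: W B1 -> L1 miss wb->B3  d=D]
8: W B0 -> L0 hit  d=D]
9: R B3 -> L1 miss wb->B1  d=-]
10: R B2 -> L0 miss wb->B0  d=-]
11: R B2 -> L0 hit  d=-]
12: R B0 -> L0 miss  d=-]
13: R B0 -> L0 hit  d=-]
14: W B0 -> L0 hit  d=D]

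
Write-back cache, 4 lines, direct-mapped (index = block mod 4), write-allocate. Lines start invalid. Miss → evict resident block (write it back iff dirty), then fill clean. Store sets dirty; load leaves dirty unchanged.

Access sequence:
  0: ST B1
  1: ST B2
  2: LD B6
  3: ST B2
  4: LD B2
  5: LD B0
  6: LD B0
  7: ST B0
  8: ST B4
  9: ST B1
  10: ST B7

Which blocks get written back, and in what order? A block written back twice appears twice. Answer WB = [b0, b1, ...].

WB = [2, 0]

0: W B1 -> L1 miss  d=D]
1: W B2 -> L2 miss  d=D]
2: R B6 -> L2 miss wb->B2  d=-]
3: W B2 -> L2 miss  d=D]
4: R B2 -> L2 hit  d=D]
5: R B0 -> L0 miss  d=-]
6: R B0 -> L0 hit  d=-]
7: W B0 -> L0 hit  d=D]
8: W B4 -> L0 miss wb->B0  d=D]
9: W B1 -> L1 hit  d=D]
10: W B7 -> L3 miss  d=D]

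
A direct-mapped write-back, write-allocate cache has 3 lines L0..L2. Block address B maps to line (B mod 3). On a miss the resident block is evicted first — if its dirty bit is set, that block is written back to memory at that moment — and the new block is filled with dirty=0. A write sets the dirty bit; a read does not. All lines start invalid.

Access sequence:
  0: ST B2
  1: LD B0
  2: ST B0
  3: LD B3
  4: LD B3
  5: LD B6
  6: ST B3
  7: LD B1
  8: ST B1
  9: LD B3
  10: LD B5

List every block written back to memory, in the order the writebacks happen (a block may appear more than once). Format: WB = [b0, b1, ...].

0: W B2 -> L2 miss  d=D]
1: R B0 -> L0 miss  d=-]
2: W B0 -> L0 hit  d=D]
3: R B3 -> L0 miss wb->B0  d=-]
4: R B3 -> L0 hit  d=-]
5: R B6 -> L0 miss  d=-]
6: W B3 -> L0 miss  d=D]
7: R B1 -> L1 miss  d=-]
8: W B1 -> L1 hit  d=D]
9: R B3 -> L0 hit  d=D]
10: R B5 -> L2 miss wb->B2  d=-]

WB = [0, 2]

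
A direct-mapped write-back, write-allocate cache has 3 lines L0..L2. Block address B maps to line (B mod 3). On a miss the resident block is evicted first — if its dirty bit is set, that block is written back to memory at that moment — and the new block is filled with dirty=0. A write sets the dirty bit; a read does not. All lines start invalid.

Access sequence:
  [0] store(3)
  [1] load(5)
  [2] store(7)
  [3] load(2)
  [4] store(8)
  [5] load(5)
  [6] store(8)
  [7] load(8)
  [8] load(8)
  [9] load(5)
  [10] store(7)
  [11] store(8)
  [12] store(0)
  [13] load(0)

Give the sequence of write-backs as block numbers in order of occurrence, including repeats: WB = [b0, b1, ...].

WB = [8, 8, 3]

  0 | W B3 → L0 miss [D]
  1 | R B5 → L2 miss [-]
  2 | W B7 → L1 miss [D]
  3 | R B2 → L2 miss [-]
  4 | W B8 → L2 miss [D]
  5 | R B5 → L2 miss wb→B8 [-]
  6 | W B8 → L2 miss [D]
  7 | R B8 → L2 hit [D]
  8 | R B8 → L2 hit [D]
  9 | R B5 → L2 miss wb→B8 [-]
  10 | W B7 → L1 hit [D]
  11 | W B8 → L2 miss [D]
  12 | W B0 → L0 miss wb→B3 [D]
  13 | R B0 → L0 hit [D]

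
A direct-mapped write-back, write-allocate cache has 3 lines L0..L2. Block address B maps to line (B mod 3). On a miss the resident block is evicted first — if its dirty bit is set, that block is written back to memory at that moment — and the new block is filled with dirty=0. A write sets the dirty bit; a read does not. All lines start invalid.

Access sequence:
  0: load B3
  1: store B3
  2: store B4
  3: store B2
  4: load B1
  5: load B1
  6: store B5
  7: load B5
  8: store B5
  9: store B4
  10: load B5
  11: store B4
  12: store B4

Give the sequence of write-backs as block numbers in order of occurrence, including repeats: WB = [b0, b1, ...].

WB = [4, 2]

0: R B3 → L0 miss [-]
1: W B3 → L0 hit [D]
2: W B4 → L1 miss [D]
3: W B2 → L2 miss [D]
4: R B1 → L1 miss wb→B4 [-]
5: R B1 → L1 hit [-]
6: W B5 → L2 miss wb→B2 [D]
7: R B5 → L2 hit [D]
8: W B5 → L2 hit [D]
9: W B4 → L1 miss [D]
10: R B5 → L2 hit [D]
11: W B4 → L1 hit [D]
12: W B4 → L1 hit [D]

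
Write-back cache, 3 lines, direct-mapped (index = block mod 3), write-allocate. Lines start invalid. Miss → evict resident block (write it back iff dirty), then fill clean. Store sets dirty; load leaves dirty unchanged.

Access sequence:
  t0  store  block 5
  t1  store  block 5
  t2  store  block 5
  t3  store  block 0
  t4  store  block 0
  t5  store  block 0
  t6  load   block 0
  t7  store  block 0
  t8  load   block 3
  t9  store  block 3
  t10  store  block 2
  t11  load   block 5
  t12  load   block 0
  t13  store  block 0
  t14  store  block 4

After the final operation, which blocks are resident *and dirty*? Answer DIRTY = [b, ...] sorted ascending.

  0 | W B5 → L2 miss [D]
  1 | W B5 → L2 hit [D]
  2 | W B5 → L2 hit [D]
  3 | W B0 → L0 miss [D]
  4 | W B0 → L0 hit [D]
  5 | W B0 → L0 hit [D]
  6 | R B0 → L0 hit [D]
  7 | W B0 → L0 hit [D]
  8 | R B3 → L0 miss wb→B0 [-]
  9 | W B3 → L0 hit [D]
  10 | W B2 → L2 miss wb→B5 [D]
  11 | R B5 → L2 miss wb→B2 [-]
  12 | R B0 → L0 miss wb→B3 [-]
  13 | W B0 → L0 hit [D]
  14 | W B4 → L1 miss [D]

DIRTY = [0, 4]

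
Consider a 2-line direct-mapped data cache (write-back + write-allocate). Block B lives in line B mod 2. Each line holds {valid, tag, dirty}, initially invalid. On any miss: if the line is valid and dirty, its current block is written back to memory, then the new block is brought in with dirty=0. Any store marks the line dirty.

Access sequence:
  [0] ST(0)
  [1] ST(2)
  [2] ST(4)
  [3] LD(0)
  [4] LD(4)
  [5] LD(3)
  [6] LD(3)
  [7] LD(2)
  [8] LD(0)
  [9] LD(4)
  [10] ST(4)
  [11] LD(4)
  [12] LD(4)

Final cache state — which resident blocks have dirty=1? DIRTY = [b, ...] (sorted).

0: W B0 -> L0 miss  d=D]
1: W B2 -> L0 miss wb->B0  d=D]
2: W B4 -> L0 miss wb->B2  d=D]
3: R B0 -> L0 miss wb->B4  d=-]
4: R B4 -> L0 miss  d=-]
5: R B3 -> L1 miss  d=-]
6: R B3 -> L1 hit  d=-]
7: R B2 -> L0 miss  d=-]
8: R B0 -> L0 miss  d=-]
9: R B4 -> L0 miss  d=-]
10: W B4 -> L0 hit  d=D]
11: R B4 -> L0 hit  d=D]
12: R B4 -> L0 hit  d=D]

DIRTY = [4]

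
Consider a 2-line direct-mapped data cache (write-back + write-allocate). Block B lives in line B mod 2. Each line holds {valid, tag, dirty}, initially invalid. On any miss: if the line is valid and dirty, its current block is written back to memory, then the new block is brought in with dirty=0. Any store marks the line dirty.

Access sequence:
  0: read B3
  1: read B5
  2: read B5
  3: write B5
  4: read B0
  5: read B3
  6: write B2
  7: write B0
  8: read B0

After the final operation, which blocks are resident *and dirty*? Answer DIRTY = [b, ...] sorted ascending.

DIRTY = [0]

0: R B3 → L1 miss [-]
1: R B5 → L1 miss [-]
2: R B5 → L1 hit [-]
3: W B5 → L1 hit [D]
4: R B0 → L0 miss [-]
5: R B3 → L1 miss wb→B5 [-]
6: W B2 → L0 miss [D]
7: W B0 → L0 miss wb→B2 [D]
8: R B0 → L0 hit [D]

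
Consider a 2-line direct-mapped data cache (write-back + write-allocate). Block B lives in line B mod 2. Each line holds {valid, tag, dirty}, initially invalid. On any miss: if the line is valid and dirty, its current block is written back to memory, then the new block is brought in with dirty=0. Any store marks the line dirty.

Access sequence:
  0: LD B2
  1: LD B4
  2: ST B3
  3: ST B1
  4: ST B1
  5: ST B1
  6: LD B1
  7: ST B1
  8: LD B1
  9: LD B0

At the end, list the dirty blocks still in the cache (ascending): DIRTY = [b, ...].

DIRTY = [1]

0: R B2 → L0 miss [-]
1: R B4 → L0 miss [-]
2: W B3 → L1 miss [D]
3: W B1 → L1 miss wb→B3 [D]
4: W B1 → L1 hit [D]
5: W B1 → L1 hit [D]
6: R B1 → L1 hit [D]
7: W B1 → L1 hit [D]
8: R B1 → L1 hit [D]
9: R B0 → L0 miss [-]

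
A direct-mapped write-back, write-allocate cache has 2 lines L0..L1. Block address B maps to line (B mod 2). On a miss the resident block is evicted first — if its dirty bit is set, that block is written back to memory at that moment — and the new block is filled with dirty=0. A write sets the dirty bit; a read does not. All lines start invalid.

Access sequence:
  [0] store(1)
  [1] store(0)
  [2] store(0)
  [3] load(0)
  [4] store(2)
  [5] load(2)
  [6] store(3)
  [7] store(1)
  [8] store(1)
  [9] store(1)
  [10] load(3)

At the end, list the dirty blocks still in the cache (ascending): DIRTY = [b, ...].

DIRTY = [2]

0: W B1 -> L1 miss  d=D]
1: W B0 -> L0 miss  d=D]
2: W B0 -> L0 hit  d=D]
3: R B0 -> L0 hit  d=D]
4: W B2 -> L0 miss wb->B0  d=D]
5: R B2 -> L0 hit  d=D]
6: W B3 -> L1 miss wb->B1  d=D]
7: W B1 -> L1 miss wb->B3  d=D]
8: W B1 -> L1 hit  d=D]
9: W B1 -> L1 hit  d=D]
10: R B3 -> L1 miss wb->B1  d=-]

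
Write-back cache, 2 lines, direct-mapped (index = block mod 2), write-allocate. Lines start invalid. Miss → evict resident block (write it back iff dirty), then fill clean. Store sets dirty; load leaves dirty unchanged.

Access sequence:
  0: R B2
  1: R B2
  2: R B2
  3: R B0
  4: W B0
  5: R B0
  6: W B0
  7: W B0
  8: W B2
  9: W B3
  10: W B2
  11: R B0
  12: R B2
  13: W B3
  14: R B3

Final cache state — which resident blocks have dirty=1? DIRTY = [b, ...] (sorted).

DIRTY = [3]

0: R B2 → L0 miss [-]
1: R B2 → L0 hit [-]
2: R B2 → L0 hit [-]
3: R B0 → L0 miss [-]
4: W B0 → L0 hit [D]
5: R B0 → L0 hit [D]
6: W B0 → L0 hit [D]
7: W B0 → L0 hit [D]
8: W B2 → L0 miss wb→B0 [D]
9: W B3 → L1 miss [D]
10: W B2 → L0 hit [D]
11: R B0 → L0 miss wb→B2 [-]
12: R B2 → L0 miss [-]
13: W B3 → L1 hit [D]
14: R B3 → L1 hit [D]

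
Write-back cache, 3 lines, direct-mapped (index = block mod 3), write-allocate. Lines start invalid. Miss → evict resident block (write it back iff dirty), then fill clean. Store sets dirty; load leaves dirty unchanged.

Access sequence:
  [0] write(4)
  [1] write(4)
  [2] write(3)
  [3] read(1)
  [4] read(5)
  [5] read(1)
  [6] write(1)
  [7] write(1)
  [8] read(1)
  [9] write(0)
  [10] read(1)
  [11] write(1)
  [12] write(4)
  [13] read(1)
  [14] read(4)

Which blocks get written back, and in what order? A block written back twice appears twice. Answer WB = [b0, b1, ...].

WB = [4, 3, 1, 4]

  0 | W B4 → L1 miss [D]
  1 | W B4 → L1 hit [D]
  2 | W B3 → L0 miss [D]
  3 | R B1 → L1 miss wb→B4 [-]
  4 | R B5 → L2 miss [-]
  5 | R B1 → L1 hit [-]
  6 | W B1 → L1 hit [D]
  7 | W B1 → L1 hit [D]
  8 | R B1 → L1 hit [D]
  9 | W B0 → L0 miss wb→B3 [D]
  10 | R B1 → L1 hit [D]
  11 | W B1 → L1 hit [D]
  12 | W B4 → L1 miss wb→B1 [D]
  13 | R B1 → L1 miss wb→B4 [-]
  14 | R B4 → L1 miss [-]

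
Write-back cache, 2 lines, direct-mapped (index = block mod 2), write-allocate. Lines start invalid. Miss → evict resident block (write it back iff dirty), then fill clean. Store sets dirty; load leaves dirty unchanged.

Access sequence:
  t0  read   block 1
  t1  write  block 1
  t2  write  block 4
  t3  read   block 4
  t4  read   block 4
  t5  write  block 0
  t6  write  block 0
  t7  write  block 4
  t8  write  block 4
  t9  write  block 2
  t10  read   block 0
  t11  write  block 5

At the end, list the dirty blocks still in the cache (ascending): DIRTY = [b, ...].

DIRTY = [5]

  0 | R B1 → L1 miss [-]
  1 | W B1 → L1 hit [D]
  2 | W B4 → L0 miss [D]
  3 | R B4 → L0 hit [D]
  4 | R B4 → L0 hit [D]
  5 | W B0 → L0 miss wb→B4 [D]
  6 | W B0 → L0 hit [D]
  7 | W B4 → L0 miss wb→B0 [D]
  8 | W B4 → L0 hit [D]
  9 | W B2 → L0 miss wb→B4 [D]
  10 | R B0 → L0 miss wb→B2 [-]
  11 | W B5 → L1 miss wb→B1 [D]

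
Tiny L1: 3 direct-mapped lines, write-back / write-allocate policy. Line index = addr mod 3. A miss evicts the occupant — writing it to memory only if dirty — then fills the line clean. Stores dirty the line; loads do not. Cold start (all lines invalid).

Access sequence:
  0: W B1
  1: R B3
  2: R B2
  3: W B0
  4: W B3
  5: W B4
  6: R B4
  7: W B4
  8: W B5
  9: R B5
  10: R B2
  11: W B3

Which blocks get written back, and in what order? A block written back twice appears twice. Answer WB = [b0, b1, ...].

WB = [0, 1, 5]

0: W B1 -> L1 miss  d=D]
1: R B3 -> L0 miss  d=-]
2: R B2 -> L2 miss  d=-]
3: W B0 -> L0 miss  d=D]
4: W B3 -> L0 miss wb->B0  d=D]
5: W B4 -> L1 miss wb->B1  d=D]
6: R B4 -> L1 hit  d=D]
7: W B4 -> L1 hit  d=D]
8: W B5 -> L2 miss  d=D]
9: R B5 -> L2 hit  d=D]
10: R B2 -> L2 miss wb->B5  d=-]
11: W B3 -> L0 hit  d=D]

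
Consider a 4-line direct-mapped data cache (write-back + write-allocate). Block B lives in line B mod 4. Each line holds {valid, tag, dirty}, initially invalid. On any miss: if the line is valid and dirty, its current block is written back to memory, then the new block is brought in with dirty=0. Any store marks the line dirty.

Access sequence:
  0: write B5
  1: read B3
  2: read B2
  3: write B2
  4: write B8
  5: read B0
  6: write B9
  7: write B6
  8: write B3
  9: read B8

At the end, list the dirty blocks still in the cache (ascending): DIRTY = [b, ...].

0: W B5 → L1 miss [D]
1: R B3 → L3 miss [-]
2: R B2 → L2 miss [-]
3: W B2 → L2 hit [D]
4: W B8 → L0 miss [D]
5: R B0 → L0 miss wb→B8 [-]
6: W B9 → L1 miss wb→B5 [D]
7: W B6 → L2 miss wb→B2 [D]
8: W B3 → L3 hit [D]
9: R B8 → L0 miss [-]

DIRTY = [3, 6, 9]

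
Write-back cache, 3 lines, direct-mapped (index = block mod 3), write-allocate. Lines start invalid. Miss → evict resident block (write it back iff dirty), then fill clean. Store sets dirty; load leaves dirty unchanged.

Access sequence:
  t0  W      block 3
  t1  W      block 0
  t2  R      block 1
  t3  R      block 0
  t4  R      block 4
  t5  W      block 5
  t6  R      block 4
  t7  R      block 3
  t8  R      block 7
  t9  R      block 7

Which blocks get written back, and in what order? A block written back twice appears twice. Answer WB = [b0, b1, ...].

WB = [3, 0]

  0 | W B3 → L0 miss [D]
  1 | W B0 → L0 miss wb→B3 [D]
  2 | R B1 → L1 miss [-]
  3 | R B0 → L0 hit [D]
  4 | R B4 → L1 miss [-]
  5 | W B5 → L2 miss [D]
  6 | R B4 → L1 hit [-]
  7 | R B3 → L0 miss wb→B0 [-]
  8 | R B7 → L1 miss [-]
  9 | R B7 → L1 hit [-]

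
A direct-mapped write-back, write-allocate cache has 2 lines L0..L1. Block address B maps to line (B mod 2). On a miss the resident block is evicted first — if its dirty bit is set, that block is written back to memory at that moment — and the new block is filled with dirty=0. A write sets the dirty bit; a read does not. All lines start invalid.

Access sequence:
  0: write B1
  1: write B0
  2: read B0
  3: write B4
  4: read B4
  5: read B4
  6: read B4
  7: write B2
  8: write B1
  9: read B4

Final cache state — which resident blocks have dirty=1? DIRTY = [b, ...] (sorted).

DIRTY = [1]

  0 | W B1 → L1 miss [D]
  1 | W B0 → L0 miss [D]
  2 | R B0 → L0 hit [D]
  3 | W B4 → L0 miss wb→B0 [D]
  4 | R B4 → L0 hit [D]
  5 | R B4 → L0 hit [D]
  6 | R B4 → L0 hit [D]
  7 | W B2 → L0 miss wb→B4 [D]
  8 | W B1 → L1 hit [D]
  9 | R B4 → L0 miss wb→B2 [-]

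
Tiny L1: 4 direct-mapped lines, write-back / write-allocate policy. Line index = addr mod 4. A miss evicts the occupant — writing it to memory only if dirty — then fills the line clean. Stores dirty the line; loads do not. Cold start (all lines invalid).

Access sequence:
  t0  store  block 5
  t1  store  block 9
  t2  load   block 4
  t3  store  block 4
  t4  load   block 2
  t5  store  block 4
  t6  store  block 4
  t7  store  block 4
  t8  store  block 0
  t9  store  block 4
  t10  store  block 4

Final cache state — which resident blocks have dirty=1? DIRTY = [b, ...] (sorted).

0: W B5 -> L1 miss  d=D]
1: W B9 -> L1 miss wb->B5  d=D]
2: R B4 -> L0 miss  d=-]
3: W B4 -> L0 hit  d=D]
4: R B2 -> L2 miss  d=-]
5: W B4 -> L0 hit  d=D]
6: W B4 -> L0 hit  d=D]
7: W B4 -> L0 hit  d=D]
8: W B0 -> L0 miss wb->B4  d=D]
9: W B4 -> L0 miss wb->B0  d=D]
10: W B4 -> L0 hit  d=D]

DIRTY = [4, 9]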